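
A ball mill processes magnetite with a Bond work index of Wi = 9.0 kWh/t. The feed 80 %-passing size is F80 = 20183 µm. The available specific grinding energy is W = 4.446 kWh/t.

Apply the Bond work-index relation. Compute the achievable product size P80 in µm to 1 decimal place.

P80 = 313.9 µm

Bond: W = 10·Wi·(1/√P80 − 1/√F80)
⇒ 1/√P80 = W/(10·Wi) + 1/√F80
  = 4.4460/(10·9.0) + 1/√20183 = 0.049400 + 0.007039 = 0.056439
P80 = (1/0.056439)² = 17.7183² = 313.94 µm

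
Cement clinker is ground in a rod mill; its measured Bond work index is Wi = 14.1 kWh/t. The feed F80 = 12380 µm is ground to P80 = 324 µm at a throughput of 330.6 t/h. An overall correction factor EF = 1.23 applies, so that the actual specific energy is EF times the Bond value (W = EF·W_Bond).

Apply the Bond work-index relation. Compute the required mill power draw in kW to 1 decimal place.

Bond: W = 10·Wi·(1/√P80 − 1/√F80)
W = 10·14.1·(1/√324 − 1/√12380) = 10·14.1·(0.046568) = 6.5661 kWh/t
W_actual = 1.23 × 6.5661 = 8.0763 kWh/t
Power = W × throughput = 8.0763 kWh/t × 330.6 t/h = 2670.0 kW

P = 2670.0 kW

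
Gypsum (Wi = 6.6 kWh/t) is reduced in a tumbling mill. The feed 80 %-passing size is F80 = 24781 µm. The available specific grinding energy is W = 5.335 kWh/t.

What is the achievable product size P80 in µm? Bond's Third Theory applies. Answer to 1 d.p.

W = 10 Wi (1/√P80 − 1/√F80)  [Bond]
1/√P80 = 1/√F80 + W/(10·Wi)
  = 5.3350/(10·6.6) + 1/√24781 = 0.080833 + 0.006352 = 0.087186
P80 = (1/0.087186)² = 11.4698² = 131.56 µm

P80 = 131.6 µm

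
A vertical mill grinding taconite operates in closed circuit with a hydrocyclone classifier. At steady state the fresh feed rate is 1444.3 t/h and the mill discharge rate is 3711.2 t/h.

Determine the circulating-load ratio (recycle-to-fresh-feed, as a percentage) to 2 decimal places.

Mill node: discharge = fresh + recycle.
R = M − F = 3711.2 − 1444.3 = 2266.9 t/h
CL = 100·R/F = 100·2266.9/1444.3 = 156.95 %

CL = 156.95 %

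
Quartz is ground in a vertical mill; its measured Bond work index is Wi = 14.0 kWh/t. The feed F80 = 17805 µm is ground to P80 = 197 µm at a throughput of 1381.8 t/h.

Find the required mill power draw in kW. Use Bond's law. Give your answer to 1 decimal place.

W = 10 Wi / √P80 − 10 Wi / √F80
W = 10·14.0·(1/√197 − 1/√17805) = 10·14.0·(0.063753) = 8.9254 kWh/t
Power = W × throughput = 8.9254 kWh/t × 1381.8 t/h = 12333.1 kW

P = 12333.1 kW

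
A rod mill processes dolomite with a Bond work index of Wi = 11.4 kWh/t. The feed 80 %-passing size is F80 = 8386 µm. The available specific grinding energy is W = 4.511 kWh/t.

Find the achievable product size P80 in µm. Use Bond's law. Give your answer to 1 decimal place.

P80 = 392.3 µm

W = 10 Wi (P80^-0.5 − F80^-0.5)
P80^-0.5 = F80^-0.5 + W/(10 Wi)
  = 4.5110/(10·11.4) + 1/√8386 = 0.039570 + 0.010920 = 0.050490
P80 = (1/0.050490)² = 19.8058² = 392.27 µm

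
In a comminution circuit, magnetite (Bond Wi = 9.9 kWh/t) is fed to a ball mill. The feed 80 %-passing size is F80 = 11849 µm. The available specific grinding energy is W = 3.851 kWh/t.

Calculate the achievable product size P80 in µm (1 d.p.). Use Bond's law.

P80 = 432.5 µm

W = 10 Wi / √P80 − 10 Wi / √F80
1/√P80 = 1/√F80 + W/(10·Wi)
  = 3.8510/(10·9.9) + 1/√11849 = 0.038899 + 0.009187 = 0.048086
P80 = (1/0.048086)² = 20.7962² = 432.48 µm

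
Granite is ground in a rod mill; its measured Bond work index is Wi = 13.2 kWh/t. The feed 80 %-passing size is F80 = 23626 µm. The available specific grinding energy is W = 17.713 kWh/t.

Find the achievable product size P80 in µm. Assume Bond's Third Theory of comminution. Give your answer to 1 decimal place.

Bond:  W = 10 Wi (1/√P − 1/√F)
⇒ 1/√P80 = W/(10·Wi) + 1/√F80
  = 17.7130/(10·13.2) + 1/√23626 = 0.134189 + 0.006506 = 0.140695
P80 = (1/0.140695)² = 7.1076² = 50.52 µm

P80 = 50.5 µm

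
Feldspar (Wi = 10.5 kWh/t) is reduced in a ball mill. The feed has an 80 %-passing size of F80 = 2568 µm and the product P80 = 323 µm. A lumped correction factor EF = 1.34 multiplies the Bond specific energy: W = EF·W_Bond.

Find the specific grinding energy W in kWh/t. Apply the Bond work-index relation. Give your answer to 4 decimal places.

W = 10 Wi (P80^-0.5 − F80^-0.5)
1/√323 = 0.055641;  1/√2568 = 0.019733
W = 10·10.5·(0.055641 − 0.019733) = 3.7703 kWh/t
Apply correction: 3.7703 × 1.34 = 5.0523 kWh/t

W = 5.0523 kWh/t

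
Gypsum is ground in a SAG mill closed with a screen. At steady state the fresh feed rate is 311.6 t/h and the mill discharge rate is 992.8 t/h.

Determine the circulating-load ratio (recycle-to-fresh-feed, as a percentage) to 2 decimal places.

Discharge = new feed + return, hence
R = M − F = 992.8 − 311.6 = 681.2 t/h
CL = 100·R/F = 100·681.2/311.6 = 218.61 %

CL = 218.61 %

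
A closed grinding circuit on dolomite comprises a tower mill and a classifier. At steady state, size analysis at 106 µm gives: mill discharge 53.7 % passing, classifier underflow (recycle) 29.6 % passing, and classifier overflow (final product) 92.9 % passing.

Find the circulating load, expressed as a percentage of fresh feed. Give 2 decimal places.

Two-product formula at 106 µm:
Fd + Rd = Ru + Fo ⇒ R/F = (o−d)/(d−u)
r = (92.9 − 53.7)/(53.7 − 29.6) = 39.2/24.1 = 1.6266
CL = 100·r = 162.66 %

CL = 162.66 %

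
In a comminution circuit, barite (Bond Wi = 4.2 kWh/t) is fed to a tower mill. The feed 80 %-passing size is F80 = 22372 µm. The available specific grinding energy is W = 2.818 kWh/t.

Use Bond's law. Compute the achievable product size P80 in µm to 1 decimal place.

P80 = 183.7 µm

W = 10 Wi / √P80 − 10 Wi / √F80
1/√P80 = 1/√F80 + W/(10·Wi)
  = 2.8180/(10·4.2) + 1/√22372 = 0.067095 + 0.006686 = 0.073781
P80 = (1/0.073781)² = 13.5536² = 183.70 µm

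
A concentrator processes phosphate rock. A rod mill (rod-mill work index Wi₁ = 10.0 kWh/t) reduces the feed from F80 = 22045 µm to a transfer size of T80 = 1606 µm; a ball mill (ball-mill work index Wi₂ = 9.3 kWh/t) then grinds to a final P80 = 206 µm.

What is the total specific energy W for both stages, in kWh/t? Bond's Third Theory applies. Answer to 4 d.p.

W = 5.9808 kWh/t

W = 10 Wi (P80^-0.5 − F80^-0.5)
Stage 1 (22045→1606 µm, Wi₁=10.0): W₁ = 10·10.0·(0.024953 − 0.006735) = 1.8218 kWh/t
Stage 2 (1606→206 µm, Wi₂=9.3): W₂ = 10·9.3·(0.069673 − 0.024953) = 4.1590 kWh/t
W = W₁ + W₂ = 1.8218 + 4.1590 = 5.9808 kWh/t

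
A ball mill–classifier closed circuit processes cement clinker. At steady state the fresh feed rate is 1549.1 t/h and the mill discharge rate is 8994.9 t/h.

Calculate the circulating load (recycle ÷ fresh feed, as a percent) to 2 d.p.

Discharge = new feed + return, hence
R = M − F = 8994.9 − 1549.1 = 7445.8 t/h
CL = 100·R/F = 100·7445.8/1549.1 = 480.65 %

CL = 480.65 %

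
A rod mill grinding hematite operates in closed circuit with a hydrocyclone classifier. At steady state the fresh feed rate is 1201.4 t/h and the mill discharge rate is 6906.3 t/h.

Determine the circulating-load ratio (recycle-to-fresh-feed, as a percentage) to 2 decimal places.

CL = 474.85 %

Steady state: M = F + R.
R = M − F = 6906.3 − 1201.4 = 5704.9 t/h
CL = 100·R/F = 100·5704.9/1201.4 = 474.85 %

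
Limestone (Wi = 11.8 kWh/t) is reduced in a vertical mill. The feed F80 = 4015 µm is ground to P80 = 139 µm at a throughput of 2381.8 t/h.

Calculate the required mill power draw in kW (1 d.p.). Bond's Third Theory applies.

Bond:  W = 10 Wi (1/√P − 1/√F)
W = 10·11.8·(1/√139 − 1/√4015) = 10·11.8·(0.069037) = 8.1464 kWh/t
Power = W × throughput = 8.1464 kWh/t × 2381.8 t/h = 19403.0 kW

P = 19403.0 kW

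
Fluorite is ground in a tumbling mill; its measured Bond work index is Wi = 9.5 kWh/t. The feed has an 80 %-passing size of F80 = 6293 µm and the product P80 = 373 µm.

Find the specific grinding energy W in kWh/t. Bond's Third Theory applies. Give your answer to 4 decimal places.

W = 3.7214 kWh/t

W = 10 Wi (1/√P80 − 1/√F80)  [Bond]
1/√373 = 0.051778;  1/√6293 = 0.012606
W = 10·9.5·(0.051778 − 0.012606) = 3.7214 kWh/t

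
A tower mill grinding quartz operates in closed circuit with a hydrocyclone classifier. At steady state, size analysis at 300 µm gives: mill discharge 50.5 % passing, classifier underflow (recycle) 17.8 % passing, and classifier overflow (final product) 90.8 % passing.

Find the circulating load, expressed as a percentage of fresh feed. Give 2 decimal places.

Balance %-passing 300 µm (r = R/F):
r = (o − d)/(d − u)
r = (90.8 − 50.5)/(50.5 − 17.8) = 40.3/32.7 = 1.2324
CL = 100·r = 123.24 %

CL = 123.24 %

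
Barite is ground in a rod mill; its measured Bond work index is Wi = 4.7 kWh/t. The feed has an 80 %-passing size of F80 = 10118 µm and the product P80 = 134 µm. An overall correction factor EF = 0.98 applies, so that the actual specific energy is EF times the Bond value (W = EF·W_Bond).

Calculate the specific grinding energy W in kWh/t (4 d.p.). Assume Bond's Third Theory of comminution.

W = 10·Wi·[P80^(−½) − F80^(−½)]
1/√134 = 0.086387;  1/√10118 = 0.009942
W = 10·4.7·(0.086387 − 0.009942) = 3.5929 kWh/t
W_actual = 0.98 × 3.5929 = 3.5211 kWh/t

W = 3.5211 kWh/t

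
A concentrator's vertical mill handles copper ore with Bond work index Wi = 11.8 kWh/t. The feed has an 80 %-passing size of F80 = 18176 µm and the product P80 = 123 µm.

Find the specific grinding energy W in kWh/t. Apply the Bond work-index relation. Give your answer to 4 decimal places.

W = 10 Wi (P80^-0.5 − F80^-0.5)
1/√123 = 0.090167;  1/√18176 = 0.007417
W = 10·11.8·(0.090167 − 0.007417) = 9.7645 kWh/t

W = 9.7645 kWh/t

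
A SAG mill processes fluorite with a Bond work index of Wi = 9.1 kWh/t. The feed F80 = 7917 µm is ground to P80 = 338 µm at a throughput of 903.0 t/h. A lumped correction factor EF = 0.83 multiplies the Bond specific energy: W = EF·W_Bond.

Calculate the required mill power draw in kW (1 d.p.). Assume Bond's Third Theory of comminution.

P = 2943.3 kW

W = 10 Wi (1/√P80 − 1/√F80)  [Bond]
W = 10·9.1·(1/√338 − 1/√7917) = 10·9.1·(0.043154) = 3.9270 kWh/t
W_actual = 0.83 × 3.9270 = 3.2594 kWh/t
Mill draw = 3.2594 × 903.0 = 2943.3 kW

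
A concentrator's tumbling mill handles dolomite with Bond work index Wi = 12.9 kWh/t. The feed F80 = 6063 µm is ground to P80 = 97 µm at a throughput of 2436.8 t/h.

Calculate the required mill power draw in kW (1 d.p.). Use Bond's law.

P = 27880.1 kW

Bond:  W = 10 Wi (1/√P − 1/√F)
W = 10·12.9·(1/√97 − 1/√6063) = 10·12.9·(0.088692) = 11.4413 kWh/t
Power = W × throughput = 11.4413 kWh/t × 2436.8 t/h = 27880.1 kW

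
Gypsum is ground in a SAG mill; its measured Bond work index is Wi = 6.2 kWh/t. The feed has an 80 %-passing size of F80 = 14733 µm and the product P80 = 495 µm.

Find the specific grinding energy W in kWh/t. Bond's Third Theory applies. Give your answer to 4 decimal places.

Bond:  W = 10 Wi (1/√P − 1/√F)
1/√495 = 0.044947;  1/√14733 = 0.008239
W = 10·6.2·(0.044947 − 0.008239) = 2.2759 kWh/t

W = 2.2759 kWh/t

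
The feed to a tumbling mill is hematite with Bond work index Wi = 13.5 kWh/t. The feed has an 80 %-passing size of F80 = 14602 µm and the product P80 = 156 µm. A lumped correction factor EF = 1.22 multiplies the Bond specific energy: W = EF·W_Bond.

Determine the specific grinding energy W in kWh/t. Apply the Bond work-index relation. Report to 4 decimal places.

Bond: W = 10·Wi·(1/√P80 − 1/√F80)
1/√156 = 0.080064;  1/√14602 = 0.008275
W = 10·13.5·(0.080064 − 0.008275) = 9.6915 kWh/t
Corrected W = EF·W_Bond = 1.22·9.6915 = 11.8236 kWh/t

W = 11.8236 kWh/t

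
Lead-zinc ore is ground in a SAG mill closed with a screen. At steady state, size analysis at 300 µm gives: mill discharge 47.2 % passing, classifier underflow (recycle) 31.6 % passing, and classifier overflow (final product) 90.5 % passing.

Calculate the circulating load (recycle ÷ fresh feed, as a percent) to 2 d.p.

Let r = R/F. Size balance at 300 µm:
d + r·d = r·u + o → r(d−u) = o−d
r = (90.5 − 47.2)/(47.2 − 31.6) = 43.3/15.6 = 2.7756
CL = 100·r = 277.56 %

CL = 277.56 %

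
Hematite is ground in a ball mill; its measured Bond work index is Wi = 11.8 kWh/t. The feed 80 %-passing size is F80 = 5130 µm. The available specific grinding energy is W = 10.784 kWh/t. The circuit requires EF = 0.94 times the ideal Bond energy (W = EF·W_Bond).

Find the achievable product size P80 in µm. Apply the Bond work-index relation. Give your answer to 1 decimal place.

W = 10 Wi (1/√P80 − 1/√F80)  [Bond]
W_Bond = W / EF = 10.784 / 0.94 = 11.4723 kWh/t
1/√P80 = 1/√F80 + W_Bond/(10·Wi)
  = 11.4723/(10·11.8) + 1/√5130 = 0.097223 + 0.013962 = 0.111185
P80 = (1/0.111185)² = 8.9940² = 80.89 µm

P80 = 80.9 µm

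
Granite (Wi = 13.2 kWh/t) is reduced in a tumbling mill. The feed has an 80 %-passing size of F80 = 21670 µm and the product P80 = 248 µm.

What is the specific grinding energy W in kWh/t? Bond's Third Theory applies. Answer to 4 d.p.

W = 7.4853 kWh/t

W = 10 Wi (1/√P80 − 1/√F80)  [Bond]
1/√248 = 0.063500;  1/√21670 = 0.006793
W = 10·13.2·(0.063500 − 0.006793) = 7.4853 kWh/t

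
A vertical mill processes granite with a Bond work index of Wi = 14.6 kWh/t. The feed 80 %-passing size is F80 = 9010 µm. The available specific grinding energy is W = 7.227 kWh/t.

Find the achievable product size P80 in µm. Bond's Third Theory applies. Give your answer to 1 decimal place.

P80 = 277.5 µm

W = 10·Wi·[P80^(−½) − F80^(−½)]
⇒ 1/√P80 = W/(10 Wi) + 1/√F80
  = 7.2270/(10·14.6) + 1/√9010 = 0.049500 + 0.010535 = 0.060035
P80 = (1/0.060035)² = 16.6569² = 277.45 µm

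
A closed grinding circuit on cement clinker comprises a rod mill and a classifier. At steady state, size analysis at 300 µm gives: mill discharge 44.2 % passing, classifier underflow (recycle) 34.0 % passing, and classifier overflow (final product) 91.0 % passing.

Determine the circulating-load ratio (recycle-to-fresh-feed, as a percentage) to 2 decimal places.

CL = 458.82 %

Classifier node, passing 300 µm:
r = (o − d)/(d − u)
r = (91.0 − 44.2)/(44.2 − 34.0) = 46.8/10.2 = 4.5882
CL = 100·r = 458.82 %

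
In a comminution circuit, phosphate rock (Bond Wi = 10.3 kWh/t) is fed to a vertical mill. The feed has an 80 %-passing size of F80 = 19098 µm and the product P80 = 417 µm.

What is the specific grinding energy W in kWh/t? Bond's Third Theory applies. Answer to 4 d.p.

W = 4.2986 kWh/t

W_Bond = 10·Wi·(1/√P₈₀ − 1/√F₈₀)
1/√417 = 0.048970;  1/√19098 = 0.007236
W = 10·10.3·(0.048970 − 0.007236) = 4.2986 kWh/t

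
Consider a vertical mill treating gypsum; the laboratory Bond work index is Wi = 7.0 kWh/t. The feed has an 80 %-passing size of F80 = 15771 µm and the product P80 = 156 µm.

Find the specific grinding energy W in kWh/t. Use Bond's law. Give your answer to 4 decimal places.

W = 10 Wi (1/√P80 − 1/√F80)  [Bond]
1/√156 = 0.080064;  1/√15771 = 0.007963
W = 10·7.0·(0.080064 − 0.007963) = 5.0471 kWh/t

W = 5.0471 kWh/t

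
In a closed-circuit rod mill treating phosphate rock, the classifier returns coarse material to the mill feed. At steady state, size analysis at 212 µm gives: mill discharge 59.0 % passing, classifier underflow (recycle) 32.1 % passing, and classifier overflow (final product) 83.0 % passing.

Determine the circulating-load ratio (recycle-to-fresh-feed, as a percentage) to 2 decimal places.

CL = 89.22 %

Let r = R/F. Size balance at 212 µm:
r = (o − d)/(d − u)
r = (83.0 − 59.0)/(59.0 − 32.1) = 24.0/26.9 = 0.8922
CL = 100·r = 89.22 %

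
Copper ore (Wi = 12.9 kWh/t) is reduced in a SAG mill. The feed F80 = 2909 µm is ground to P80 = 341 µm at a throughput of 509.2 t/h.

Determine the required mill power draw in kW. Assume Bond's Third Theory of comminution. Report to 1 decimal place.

W = 10·Wi·[P80^(−½) − F80^(−½)]
W = 10·12.9·(1/√341 − 1/√2909) = 10·12.9·(0.035612) = 4.5940 kWh/t
P_mill = W·ṁ = 4.5940·509.2 = 2339.3 kW

P = 2339.3 kW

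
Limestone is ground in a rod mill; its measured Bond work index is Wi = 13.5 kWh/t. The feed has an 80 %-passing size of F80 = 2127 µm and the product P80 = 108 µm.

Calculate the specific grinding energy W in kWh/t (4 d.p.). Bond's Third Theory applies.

W = 10 Wi / √P80 − 10 Wi / √F80
1/√108 = 0.096225;  1/√2127 = 0.021683
W = 10·13.5·(0.096225 − 0.021683) = 10.0632 kWh/t

W = 10.0632 kWh/t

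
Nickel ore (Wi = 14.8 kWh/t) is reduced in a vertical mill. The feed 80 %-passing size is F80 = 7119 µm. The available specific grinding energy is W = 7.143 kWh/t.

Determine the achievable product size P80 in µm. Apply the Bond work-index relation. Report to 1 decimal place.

P80 = 276.7 µm

W = 10 Wi (1/√P80 − 1/√F80)  [Bond]
P80^(−½) = W/(10 Wi) + F80^(−½)
  = 7.1430/(10·14.8) + 1/√7119 = 0.048264 + 0.011852 = 0.060115
P80 = (1/0.060115)² = 16.6346² = 276.71 µm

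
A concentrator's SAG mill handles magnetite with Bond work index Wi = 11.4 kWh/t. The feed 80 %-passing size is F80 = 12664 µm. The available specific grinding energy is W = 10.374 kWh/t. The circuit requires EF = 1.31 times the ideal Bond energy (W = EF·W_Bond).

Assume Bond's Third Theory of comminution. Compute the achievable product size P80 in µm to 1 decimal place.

P80 = 162.9 µm

W = 10·Wi·[P80^(−½) − F80^(−½)]
W_Bond = W / EF = 10.374 / 1.31 = 7.9191 kWh/t
P80^-0.5 = F80^-0.5 + W_Bond/(10 Wi)
  = 7.9191/(10·11.4) + 1/√12664 = 0.069466 + 0.008886 = 0.078352
P80 = (1/0.078352)² = 12.7629² = 162.89 µm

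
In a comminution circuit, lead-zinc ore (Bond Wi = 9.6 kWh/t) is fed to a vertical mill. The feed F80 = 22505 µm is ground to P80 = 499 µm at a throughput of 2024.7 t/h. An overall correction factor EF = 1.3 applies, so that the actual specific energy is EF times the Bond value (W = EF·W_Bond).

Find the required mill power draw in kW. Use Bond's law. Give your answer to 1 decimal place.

P = 9627.3 kW

W_Bond = 10·Wi·(1/√P₈₀ − 1/√F₈₀)
W = 10·9.6·(1/√499 − 1/√22505) = 10·9.6·(0.038100) = 3.6576 kWh/t
W_actual = 1.3 × 3.6576 = 4.7549 kWh/t
P_mill = W·ṁ = 4.7549·2024.7 = 9627.3 kW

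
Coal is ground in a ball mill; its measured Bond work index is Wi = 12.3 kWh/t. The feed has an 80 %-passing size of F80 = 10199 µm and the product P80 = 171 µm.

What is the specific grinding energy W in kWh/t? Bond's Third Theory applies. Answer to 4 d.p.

W = 8.1881 kWh/t

W = 10 Wi (1/√P80 − 1/√F80)  [Bond]
1/√171 = 0.076472;  1/√10199 = 0.009902
W = 10·12.3·(0.076472 − 0.009902) = 8.1881 kWh/t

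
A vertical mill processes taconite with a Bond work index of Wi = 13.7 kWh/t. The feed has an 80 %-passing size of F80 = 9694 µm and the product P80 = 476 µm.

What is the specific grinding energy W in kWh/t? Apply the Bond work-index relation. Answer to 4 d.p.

W = 4.8879 kWh/t

W = 10 Wi (1/√P80 − 1/√F80)  [Bond]
1/√476 = 0.045835;  1/√9694 = 0.010157
W = 10·13.7·(0.045835 − 0.010157) = 4.8879 kWh/t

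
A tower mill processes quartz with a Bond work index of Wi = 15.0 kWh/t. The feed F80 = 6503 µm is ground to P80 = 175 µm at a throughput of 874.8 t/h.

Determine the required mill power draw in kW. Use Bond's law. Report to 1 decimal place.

P = 8292.1 kW

Bond: W = 10·Wi·(1/√P80 − 1/√F80)
W = 10·15.0·(1/√175 − 1/√6503) = 10·15.0·(0.063192) = 9.4788 kWh/t
P_mill = W·ṁ = 9.4788·874.8 = 8292.1 kW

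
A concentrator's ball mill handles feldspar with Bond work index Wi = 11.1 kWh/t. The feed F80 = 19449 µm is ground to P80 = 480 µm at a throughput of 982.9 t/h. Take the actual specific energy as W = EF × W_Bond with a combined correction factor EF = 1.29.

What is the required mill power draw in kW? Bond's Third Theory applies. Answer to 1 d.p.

W = 10 Wi (P80^-0.5 − F80^-0.5)
W = 10·11.1·(1/√480 − 1/√19449) = 10·11.1·(0.038473) = 4.2705 kWh/t
With EF = 1.29: W = 4.2705·1.29 = 5.5090 kWh/t
P = W·T = 5.5090·982.9 = 5414.7 kW

P = 5414.7 kW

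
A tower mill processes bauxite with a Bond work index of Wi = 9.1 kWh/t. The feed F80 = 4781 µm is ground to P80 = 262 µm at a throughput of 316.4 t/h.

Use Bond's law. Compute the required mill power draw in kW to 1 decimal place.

P = 1362.4 kW

W_Bond = 10·Wi·(1/√P₈₀ − 1/√F₈₀)
W = 10·9.1·(1/√262 − 1/√4781) = 10·9.1·(0.047318) = 4.3059 kWh/t
Mill draw = 4.3059 × 316.4 = 1362.4 kW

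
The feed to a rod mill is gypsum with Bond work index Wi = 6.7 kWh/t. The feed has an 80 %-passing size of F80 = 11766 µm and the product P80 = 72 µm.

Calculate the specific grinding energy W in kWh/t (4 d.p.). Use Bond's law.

W = 7.2784 kWh/t

W_Bond = 10·Wi·(1/√P₈₀ − 1/√F₈₀)
1/√72 = 0.117851;  1/√11766 = 0.009219
W = 10·6.7·(0.117851 − 0.009219) = 7.2784 kWh/t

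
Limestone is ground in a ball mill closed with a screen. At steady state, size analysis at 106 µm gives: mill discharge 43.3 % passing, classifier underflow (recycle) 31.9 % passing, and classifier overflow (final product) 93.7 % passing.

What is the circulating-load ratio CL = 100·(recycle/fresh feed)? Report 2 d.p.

Let r = R/F. Size balance at 106 µm:
r = (o − d)/(d − u)
r = (93.7 − 43.3)/(43.3 − 31.9) = 50.4/11.4 = 4.4211
CL = 100·r = 442.11 %

CL = 442.11 %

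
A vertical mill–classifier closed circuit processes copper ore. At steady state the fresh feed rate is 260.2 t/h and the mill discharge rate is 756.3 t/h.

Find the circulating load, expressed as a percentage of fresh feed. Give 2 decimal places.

CL = 190.66 %

M = F + R at steady state, so:
R = M − F = 756.3 − 260.2 = 496.1 t/h
CL = 100·R/F = 100·496.1/260.2 = 190.66 %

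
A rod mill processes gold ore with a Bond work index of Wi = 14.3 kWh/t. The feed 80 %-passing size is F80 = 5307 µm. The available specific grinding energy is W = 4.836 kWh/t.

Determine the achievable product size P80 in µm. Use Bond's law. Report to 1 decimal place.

P80 = 442.4 µm

W_Bond = 10·Wi·(1/√P₈₀ − 1/√F₈₀)
1/√P80 = 1/√F80 + W/(10·Wi)
  = 4.8360/(10·14.3) + 1/√5307 = 0.033818 + 0.013727 = 0.047545
P80 = (1/0.047545)² = 21.0326² = 442.37 µm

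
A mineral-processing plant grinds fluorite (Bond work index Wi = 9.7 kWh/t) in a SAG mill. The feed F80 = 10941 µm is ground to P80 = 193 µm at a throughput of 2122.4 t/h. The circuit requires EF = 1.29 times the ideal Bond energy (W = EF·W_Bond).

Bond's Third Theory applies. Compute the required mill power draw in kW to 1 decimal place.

P = 16577.6 kW

W = 10 Wi (1/√P80 − 1/√F80)  [Bond]
W = 10·9.7·(1/√193 − 1/√10941) = 10·9.7·(0.062421) = 6.0549 kWh/t
With EF = 1.29: W = 6.0549·1.29 = 7.8108 kWh/t
Power = W × throughput = 7.8108 kWh/t × 2122.4 t/h = 16577.6 kW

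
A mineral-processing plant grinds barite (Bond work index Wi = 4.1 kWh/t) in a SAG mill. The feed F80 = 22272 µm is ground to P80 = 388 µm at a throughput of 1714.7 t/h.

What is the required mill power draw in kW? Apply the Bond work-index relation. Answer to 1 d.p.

P = 3098.0 kW

W = 10 Wi (P80^-0.5 − F80^-0.5)
W = 10·4.1·(1/√388 − 1/√22272) = 10·4.1·(0.044067) = 1.8067 kWh/t
Mill draw = 1.8067 × 1714.7 = 3098.0 kW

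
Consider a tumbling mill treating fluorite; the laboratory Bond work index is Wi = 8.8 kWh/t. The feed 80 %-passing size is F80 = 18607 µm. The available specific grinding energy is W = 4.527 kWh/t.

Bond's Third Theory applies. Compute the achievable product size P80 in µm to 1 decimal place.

P80 = 289.5 µm

W_Bond = 10·Wi·(1/√P₈₀ − 1/√F₈₀)
⇒ 1/√P80 = W/(10·Wi) + 1/√F80
  = 4.5270/(10·8.8) + 1/√18607 = 0.051443 + 0.007331 = 0.058774
P80 = (1/0.058774)² = 17.0143² = 289.49 µm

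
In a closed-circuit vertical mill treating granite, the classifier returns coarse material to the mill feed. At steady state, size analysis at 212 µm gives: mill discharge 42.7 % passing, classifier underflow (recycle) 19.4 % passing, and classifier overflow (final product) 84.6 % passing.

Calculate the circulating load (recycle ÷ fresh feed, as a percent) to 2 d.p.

Two-product formula at 212 µm:
d + r·d = r·u + o → r(d−u) = o−d
r = (84.6 − 42.7)/(42.7 − 19.4) = 41.9/23.3 = 1.7983
CL = 100·r = 179.83 %

CL = 179.83 %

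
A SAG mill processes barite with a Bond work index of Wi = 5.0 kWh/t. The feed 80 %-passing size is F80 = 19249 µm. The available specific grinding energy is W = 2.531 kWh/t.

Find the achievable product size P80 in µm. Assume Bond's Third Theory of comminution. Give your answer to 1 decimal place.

Bond:  W = 10 Wi (1/√P − 1/√F)
⇒ 1/√P80 = W/(10·Wi) + 1/√F80
  = 2.5310/(10·5.0) + 1/√19249 = 0.050620 + 0.007208 = 0.057828
P80 = (1/0.057828)² = 17.2928² = 299.04 µm

P80 = 299.0 µm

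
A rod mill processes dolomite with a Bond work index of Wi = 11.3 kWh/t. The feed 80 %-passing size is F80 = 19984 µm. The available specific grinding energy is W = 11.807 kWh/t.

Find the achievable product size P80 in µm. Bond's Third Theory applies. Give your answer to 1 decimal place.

Bond: W = 10·Wi·(1/√P80 − 1/√F80)
1/√P80 = 1/√F80 + W/(10·Wi)
  = 11.8070/(10·11.3) + 1/√19984 = 0.104487 + 0.007074 = 0.111561
P80 = (1/0.111561)² = 8.9637² = 80.35 µm

P80 = 80.3 µm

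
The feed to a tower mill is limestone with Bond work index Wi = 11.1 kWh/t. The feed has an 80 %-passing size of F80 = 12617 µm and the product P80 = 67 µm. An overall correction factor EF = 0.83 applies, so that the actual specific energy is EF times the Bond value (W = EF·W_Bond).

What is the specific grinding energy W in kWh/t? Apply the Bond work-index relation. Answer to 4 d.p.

W = 10.4353 kWh/t

W = 10·Wi·(P80^(-½) − F80^(-½))
1/√67 = 0.122169;  1/√12617 = 0.008903
W = 10·11.1·(0.122169 − 0.008903) = 12.5726 kWh/t
Corrected W = EF·W_Bond = 0.83·12.5726 = 10.4353 kWh/t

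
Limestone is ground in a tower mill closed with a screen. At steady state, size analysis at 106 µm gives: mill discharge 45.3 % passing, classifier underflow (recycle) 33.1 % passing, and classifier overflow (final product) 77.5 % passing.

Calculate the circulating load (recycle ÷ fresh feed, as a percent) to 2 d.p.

CL = 263.93 %

Balance %-passing 106 µm (r = R/F):
d + r·d = r·u + o → r(d−u) = o−d
r = (77.5 − 45.3)/(45.3 − 33.1) = 32.2/12.2 = 2.6393
CL = 100·r = 263.93 %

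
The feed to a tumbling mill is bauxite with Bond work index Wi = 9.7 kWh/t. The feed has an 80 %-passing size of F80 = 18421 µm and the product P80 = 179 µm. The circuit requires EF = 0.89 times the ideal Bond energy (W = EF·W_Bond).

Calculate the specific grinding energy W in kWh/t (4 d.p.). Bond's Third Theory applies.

W = 10 Wi (1/√P80 − 1/√F80)  [Bond]
1/√179 = 0.074744;  1/√18421 = 0.007368
W = 10·9.7·(0.074744 − 0.007368) = 6.5354 kWh/t
W_actual = 0.89 × 6.5354 = 5.8165 kWh/t

W = 5.8165 kWh/t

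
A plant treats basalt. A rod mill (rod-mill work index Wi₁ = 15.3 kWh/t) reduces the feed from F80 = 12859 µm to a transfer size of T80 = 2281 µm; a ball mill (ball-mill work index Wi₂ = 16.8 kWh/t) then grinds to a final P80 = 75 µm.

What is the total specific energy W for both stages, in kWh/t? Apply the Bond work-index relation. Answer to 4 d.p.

W = 17.7357 kWh/t

W = 10 Wi / √P80 − 10 Wi / √F80
Stage 1 (12859→2281 µm, Wi₁=15.3): W₁ = 10·15.3·(0.020938 − 0.008819) = 1.8543 kWh/t
Stage 2 (2281→75 µm, Wi₂=16.8): W₂ = 10·16.8·(0.115470 − 0.020938) = 15.8814 kWh/t
W = W₁ + W₂ = 1.8543 + 15.8814 = 17.7357 kWh/t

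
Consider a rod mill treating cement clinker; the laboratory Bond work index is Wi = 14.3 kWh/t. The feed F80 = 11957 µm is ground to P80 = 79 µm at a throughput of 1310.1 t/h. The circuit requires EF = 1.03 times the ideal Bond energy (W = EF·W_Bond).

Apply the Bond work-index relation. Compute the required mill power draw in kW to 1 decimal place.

W = 10 Wi (1/√P80 − 1/√F80)  [Bond]
W = 10·14.3·(1/√79 − 1/√11957) = 10·14.3·(0.103364) = 14.7810 kWh/t
Corrected W = EF·W_Bond = 1.03·14.7810 = 15.2244 kWh/t
P_mill = W·ṁ = 15.2244·1310.1 = 19945.5 kW

P = 19945.5 kW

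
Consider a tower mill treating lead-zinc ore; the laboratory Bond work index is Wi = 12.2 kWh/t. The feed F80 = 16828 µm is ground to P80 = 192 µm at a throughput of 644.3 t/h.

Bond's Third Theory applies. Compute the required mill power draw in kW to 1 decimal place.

Bond:  W = 10 Wi (1/√P − 1/√F)
W = 10·12.2·(1/√192 − 1/√16828) = 10·12.2·(0.064460) = 7.8641 kWh/t
P = W·T = 7.8641·644.3 = 5066.9 kW

P = 5066.9 kW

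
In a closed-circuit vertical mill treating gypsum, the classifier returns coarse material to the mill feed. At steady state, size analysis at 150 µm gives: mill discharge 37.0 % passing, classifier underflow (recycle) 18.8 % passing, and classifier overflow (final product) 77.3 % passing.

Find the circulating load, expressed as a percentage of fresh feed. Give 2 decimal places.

CL = 221.43 %

Let r = R/F. Size balance at 150 µm:
(1+r)·d = r·u + o ⇒ r = (o−d)/(d−u)
r = (77.3 − 37.0)/(37.0 − 18.8) = 40.3/18.2 = 2.2143
CL = 100·r = 221.43 %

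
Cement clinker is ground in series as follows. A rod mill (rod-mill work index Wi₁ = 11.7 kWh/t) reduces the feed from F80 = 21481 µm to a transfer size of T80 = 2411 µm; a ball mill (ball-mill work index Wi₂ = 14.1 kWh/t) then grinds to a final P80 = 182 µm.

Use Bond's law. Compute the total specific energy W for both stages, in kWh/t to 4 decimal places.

W = 9.1646 kWh/t

W = 10 Wi (1/√P80 − 1/√F80)  [Bond]
Stage 1 (21481→2411 µm, Wi₁=11.7): W₁ = 10·11.7·(0.020366 − 0.006823) = 1.5845 kWh/t
Stage 2 (2411→182 µm, Wi₂=14.1): W₂ = 10·14.1·(0.074125 − 0.020366) = 7.5800 kWh/t
W = W₁ + W₂ = 1.5845 + 7.5800 = 9.1646 kWh/t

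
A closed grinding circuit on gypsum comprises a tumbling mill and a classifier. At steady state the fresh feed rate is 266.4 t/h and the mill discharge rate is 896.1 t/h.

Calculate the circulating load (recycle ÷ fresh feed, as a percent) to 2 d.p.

CL = 236.37 %

M = F + R at steady state, so:
R = M − F = 896.1 − 266.4 = 629.7 t/h
CL = 100·R/F = 100·629.7/266.4 = 236.37 %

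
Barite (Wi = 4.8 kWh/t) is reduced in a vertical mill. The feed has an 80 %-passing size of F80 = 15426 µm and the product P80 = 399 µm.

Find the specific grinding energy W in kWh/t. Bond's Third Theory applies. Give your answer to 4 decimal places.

W = 2.0165 kWh/t

W = 10·Wi·(P80^(-½) − F80^(-½))
1/√399 = 0.050063;  1/√15426 = 0.008051
W = 10·4.8·(0.050063 − 0.008051) = 2.0165 kWh/t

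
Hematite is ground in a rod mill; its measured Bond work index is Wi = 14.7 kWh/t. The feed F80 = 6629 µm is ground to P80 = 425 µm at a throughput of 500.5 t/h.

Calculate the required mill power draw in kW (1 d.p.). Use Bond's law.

W = 10 Wi (P80^-0.5 − F80^-0.5)
W = 10·14.7·(1/√425 − 1/√6629) = 10·14.7·(0.036225) = 5.3251 kWh/t
P_mill = W·ṁ = 5.3251·500.5 = 2665.2 kW

P = 2665.2 kW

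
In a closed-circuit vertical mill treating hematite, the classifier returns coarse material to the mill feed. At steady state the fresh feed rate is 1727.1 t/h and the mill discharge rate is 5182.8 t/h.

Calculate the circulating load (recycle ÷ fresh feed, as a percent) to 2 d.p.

Steady state: M = F + R.
R = M − F = 5182.8 − 1727.1 = 3455.7 t/h
CL = 100·R/F = 100·3455.7/1727.1 = 200.09 %

CL = 200.09 %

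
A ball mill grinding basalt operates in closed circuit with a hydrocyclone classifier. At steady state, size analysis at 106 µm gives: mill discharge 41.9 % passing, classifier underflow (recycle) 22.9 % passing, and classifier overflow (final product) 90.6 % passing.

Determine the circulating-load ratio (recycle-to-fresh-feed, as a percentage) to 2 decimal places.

CL = 256.32 %

Two-product formula at 106 µm:
Fd + Rd = Ru + Fo ⇒ R/F = (o−d)/(d−u)
r = (90.6 − 41.9)/(41.9 − 22.9) = 48.7/19.0 = 2.5632
CL = 100·r = 256.32 %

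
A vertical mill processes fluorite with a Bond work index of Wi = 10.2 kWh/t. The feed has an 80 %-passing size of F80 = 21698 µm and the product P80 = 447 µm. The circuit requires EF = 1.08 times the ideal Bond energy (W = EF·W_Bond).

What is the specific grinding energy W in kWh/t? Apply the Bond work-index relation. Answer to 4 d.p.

W = 4.4625 kWh/t

Bond: W = 10·Wi·(1/√P80 − 1/√F80)
1/√447 = 0.047298;  1/√21698 = 0.006789
W = 10·10.2·(0.047298 − 0.006789) = 4.1320 kWh/t
Corrected W = EF·W_Bond = 1.08·4.1320 = 4.4625 kWh/t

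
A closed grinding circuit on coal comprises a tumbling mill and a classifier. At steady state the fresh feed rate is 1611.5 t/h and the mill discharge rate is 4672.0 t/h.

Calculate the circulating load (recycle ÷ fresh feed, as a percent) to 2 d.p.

Mill node: discharge = fresh + recycle.
R = M − F = 4672.0 − 1611.5 = 3060.5 t/h
CL = 100·R/F = 100·3060.5/1611.5 = 189.92 %

CL = 189.92 %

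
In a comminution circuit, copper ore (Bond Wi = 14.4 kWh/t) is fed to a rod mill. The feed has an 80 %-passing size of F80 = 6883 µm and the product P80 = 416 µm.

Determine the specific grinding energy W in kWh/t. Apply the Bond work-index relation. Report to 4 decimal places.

W = 5.3245 kWh/t

Bond:  W = 10 Wi (1/√P − 1/√F)
1/√416 = 0.049029;  1/√6883 = 0.012053
W = 10·14.4·(0.049029 − 0.012053) = 5.3245 kWh/t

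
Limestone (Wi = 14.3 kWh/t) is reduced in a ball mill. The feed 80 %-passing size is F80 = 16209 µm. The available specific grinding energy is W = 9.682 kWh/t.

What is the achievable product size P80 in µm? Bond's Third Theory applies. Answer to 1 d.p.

W = 10·Wi·(P80^(-½) − F80^(-½))
⇒ 1/√P80 = W/(10·Wi) + 1/√F80
  = 9.6820/(10·14.3) + 1/√16209 = 0.067706 + 0.007855 = 0.075561
P80 = (1/0.075561)² = 13.2344² = 175.15 µm

P80 = 175.1 µm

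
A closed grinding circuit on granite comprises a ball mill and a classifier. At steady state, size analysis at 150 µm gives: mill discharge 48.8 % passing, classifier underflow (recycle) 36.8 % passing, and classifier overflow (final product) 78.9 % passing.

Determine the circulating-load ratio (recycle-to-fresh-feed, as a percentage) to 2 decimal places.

CL = 250.83 %

Mass balance on the −150 µm fraction:
(1+r)·d = r·u + o ⇒ r = (o−d)/(d−u)
r = (78.9 − 48.8)/(48.8 − 36.8) = 30.1/12.0 = 2.5083
CL = 100·r = 250.83 %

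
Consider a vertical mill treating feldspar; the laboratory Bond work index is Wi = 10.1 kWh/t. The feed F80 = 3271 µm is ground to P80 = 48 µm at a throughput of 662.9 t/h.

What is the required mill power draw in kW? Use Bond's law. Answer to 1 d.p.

P = 8493.2 kW

W = 10·Wi·(P80^(-½) − F80^(-½))
W = 10·10.1·(1/√48 − 1/√3271) = 10·10.1·(0.126853) = 12.8121 kWh/t
Power = W × throughput = 12.8121 kWh/t × 662.9 t/h = 8493.2 kW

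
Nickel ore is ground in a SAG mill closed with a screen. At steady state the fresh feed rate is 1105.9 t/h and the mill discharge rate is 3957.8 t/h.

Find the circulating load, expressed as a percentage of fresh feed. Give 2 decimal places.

CL = 257.88 %

M = F + R at steady state, so:
R = M − F = 3957.8 − 1105.9 = 2851.9 t/h
CL = 100·R/F = 100·2851.9/1105.9 = 257.88 %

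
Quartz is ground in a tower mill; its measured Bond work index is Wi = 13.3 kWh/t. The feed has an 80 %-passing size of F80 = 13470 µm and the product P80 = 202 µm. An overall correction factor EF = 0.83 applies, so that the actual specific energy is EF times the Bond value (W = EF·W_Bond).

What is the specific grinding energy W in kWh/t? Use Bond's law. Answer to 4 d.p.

W = 6.8159 kWh/t

W = 10 Wi (P80^-0.5 − F80^-0.5)
1/√202 = 0.070360;  1/√13470 = 0.008616
W = 10·13.3·(0.070360 − 0.008616) = 8.2119 kWh/t
W_actual = 0.83 × 8.2119 = 6.8159 kWh/t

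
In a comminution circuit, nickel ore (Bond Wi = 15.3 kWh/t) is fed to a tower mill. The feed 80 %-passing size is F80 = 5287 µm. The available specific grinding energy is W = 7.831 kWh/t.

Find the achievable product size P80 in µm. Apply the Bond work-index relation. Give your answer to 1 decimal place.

Bond: W = 10·Wi·(1/√P80 − 1/√F80)
⇒ 1/√P80 = W/(10 Wi) + 1/√F80
  = 7.8310/(10·15.3) + 1/√5287 = 0.051183 + 0.013753 = 0.064936
P80 = (1/0.064936)² = 15.3998² = 237.15 µm

P80 = 237.2 µm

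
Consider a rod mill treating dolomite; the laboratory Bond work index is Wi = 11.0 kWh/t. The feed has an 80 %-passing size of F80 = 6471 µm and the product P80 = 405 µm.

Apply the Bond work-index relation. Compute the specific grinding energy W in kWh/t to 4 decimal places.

W = 4.0985 kWh/t

W = 10·Wi·(P80^(-½) − F80^(-½))
1/√405 = 0.049690;  1/√6471 = 0.012431
W = 10·11.0·(0.049690 − 0.012431) = 4.0985 kWh/t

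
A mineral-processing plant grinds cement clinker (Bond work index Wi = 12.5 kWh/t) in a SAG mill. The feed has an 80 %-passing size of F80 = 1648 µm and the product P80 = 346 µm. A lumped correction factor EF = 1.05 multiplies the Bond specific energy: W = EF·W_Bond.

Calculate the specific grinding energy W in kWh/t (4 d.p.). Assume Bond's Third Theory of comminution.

W = 10 Wi (1/√P80 − 1/√F80)  [Bond]
1/√346 = 0.053760;  1/√1648 = 0.024633
W = 10·12.5·(0.053760 − 0.024633) = 3.6409 kWh/t
Corrected W = EF·W_Bond = 1.05·3.6409 = 3.8229 kWh/t

W = 3.8229 kWh/t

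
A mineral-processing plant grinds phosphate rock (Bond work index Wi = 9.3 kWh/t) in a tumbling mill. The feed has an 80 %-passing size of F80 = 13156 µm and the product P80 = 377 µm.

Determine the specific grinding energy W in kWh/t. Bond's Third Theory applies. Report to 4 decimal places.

Bond: W = 10·Wi·(1/√P80 − 1/√F80)
1/√377 = 0.051503;  1/√13156 = 0.008718
W = 10·9.3·(0.051503 − 0.008718) = 3.9789 kWh/t

W = 3.9789 kWh/t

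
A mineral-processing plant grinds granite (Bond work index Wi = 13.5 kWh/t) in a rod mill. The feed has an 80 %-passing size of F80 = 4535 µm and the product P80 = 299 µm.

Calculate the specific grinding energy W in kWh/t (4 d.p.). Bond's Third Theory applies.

Bond:  W = 10 Wi (1/√P − 1/√F)
1/√299 = 0.057831;  1/√4535 = 0.014849
W = 10·13.5·(0.057831 − 0.014849) = 5.8026 kWh/t

W = 5.8026 kWh/t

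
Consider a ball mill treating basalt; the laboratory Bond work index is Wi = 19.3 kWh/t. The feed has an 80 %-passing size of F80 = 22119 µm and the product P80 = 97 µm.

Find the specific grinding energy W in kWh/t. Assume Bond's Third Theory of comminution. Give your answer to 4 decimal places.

W = 18.2985 kWh/t

Bond: W = 10·Wi·(1/√P80 − 1/√F80)
1/√97 = 0.101535;  1/√22119 = 0.006724
W = 10·19.3·(0.101535 − 0.006724) = 18.2985 kWh/t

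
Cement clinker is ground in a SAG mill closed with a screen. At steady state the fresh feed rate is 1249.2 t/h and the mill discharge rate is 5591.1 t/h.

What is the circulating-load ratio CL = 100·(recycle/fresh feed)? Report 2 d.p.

Discharge = new feed + return, hence
R = M − F = 5591.1 − 1249.2 = 4341.9 t/h
CL = 100·R/F = 100·4341.9/1249.2 = 347.57 %

CL = 347.57 %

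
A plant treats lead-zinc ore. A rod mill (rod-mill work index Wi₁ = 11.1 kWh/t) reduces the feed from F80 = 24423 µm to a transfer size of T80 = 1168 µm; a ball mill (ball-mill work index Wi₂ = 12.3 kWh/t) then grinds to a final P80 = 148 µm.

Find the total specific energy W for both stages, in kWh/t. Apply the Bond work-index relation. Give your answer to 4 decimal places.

Bond: W = 10·Wi·(1/√P80 − 1/√F80)
Stage 1 (24423→1168 µm, Wi₁=11.1): W₁ = 10·11.1·(0.029260 − 0.006399) = 2.5376 kWh/t
Stage 2 (1168→148 µm, Wi₂=12.3): W₂ = 10·12.3·(0.082199 − 0.029260) = 6.5115 kWh/t
W = W₁ + W₂ = 2.5376 + 6.5115 = 9.0491 kWh/t

W = 9.0491 kWh/t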